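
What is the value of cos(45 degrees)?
cos(45 degrees) = sqrt(2)/2
Decimal approximation: 0.7071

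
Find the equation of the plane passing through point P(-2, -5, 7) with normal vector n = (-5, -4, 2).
d = n·P = (-5)(-2) + (-4)(-5) + (2)(7) = 44
Plane: -5x - 4y + 2z = 44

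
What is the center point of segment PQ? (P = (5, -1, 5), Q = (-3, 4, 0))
Midpoint = ((5-3)/2, (-1+4)/2, (5+0)/2) = (1, 1.5, 2.5)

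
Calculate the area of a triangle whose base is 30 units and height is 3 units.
Area = (1/2) * base * height
Area = (1/2) * 30 * 3
Area = 45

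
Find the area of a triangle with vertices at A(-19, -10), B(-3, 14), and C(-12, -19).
Using the coordinate formula: Area = (1/2)|x₁(y₂-y₃) + x₂(y₃-y₁) + x₃(y₁-y₂)|
Area = (1/2)|(-19)(14-(-19)) + (-3)((-19)-(-10)) + (-12)((-10)-14)|
Area = (1/2)|(-19)*33 + (-3)*(-9) + (-12)*(-24)|
Area = (1/2)|(-627) + 27 + 288|
Area = (1/2)*312 = 156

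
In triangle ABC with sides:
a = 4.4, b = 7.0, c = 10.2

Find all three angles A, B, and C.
By the law of cosines:
cos(A) = (b² + c² - a²)/(2bc) = 0.936134  →  A = 20.59°
cos(B) = (a² + c² - b²)/(2ac) = 0.828877  →  B = 34.02°
cos(C) = (a² + b² - c²)/(2ab) = -0.579221  →  C = 125.4°
Check: A + B + C = 180.0° ✓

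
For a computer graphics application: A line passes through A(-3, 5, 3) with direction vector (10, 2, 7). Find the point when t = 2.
P(2) = (-3 + 10(2), 5 + 2(2), 3 + 7(2)) = (17, 9, 17)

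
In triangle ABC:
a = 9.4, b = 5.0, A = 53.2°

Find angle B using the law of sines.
sin(B)/b = sin(A)/a
sin(B) = b·sin(A)/a = 5.0·sin(53.2°)/9.4 = 0.425921
B = arcsin(0.425921) = 25.21°  (b ≤ a, so B ≤ A and the acute solution is unique)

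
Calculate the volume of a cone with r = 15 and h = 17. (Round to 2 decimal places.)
Volume = (1/3) * pi * r² * h
Volume = (1/3) * pi * 15² * 17
Volume = (1/3) * pi * 225 * 17
Volume = (1/3) * pi * 3825
Volume = 4005.53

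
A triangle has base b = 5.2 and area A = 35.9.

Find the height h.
A = ½bh  →  h = 2A/b
h = 2·35.9/5.2 = 13.81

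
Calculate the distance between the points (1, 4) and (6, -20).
Using the distance formula: d = sqrt((x₂-x₁)² + (y₂-y₁)²)
dx = 6 - 1 = 5
dy = (-20) - 4 = -24
d = sqrt(5² + (-24)²) = sqrt(25 + 576) = sqrt(601) = 24.52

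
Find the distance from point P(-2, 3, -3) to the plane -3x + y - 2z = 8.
d = |(-3)(-2) + 1(3) + (-2)(-3) - (8)| / √((-3)² + 1² + (-2)²) = 7/√14 = 1.871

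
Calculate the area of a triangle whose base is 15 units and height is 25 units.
Area = (1/2) * base * height
Area = (1/2) * 15 * 25
Area = 187.50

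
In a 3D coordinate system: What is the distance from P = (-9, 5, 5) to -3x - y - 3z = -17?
d = |(-3)(-9) + (-1)(5) + (-3)(5) - (-17)| / √((-3)² + (-1)² + (-3)²) = 24/√19 = 5.506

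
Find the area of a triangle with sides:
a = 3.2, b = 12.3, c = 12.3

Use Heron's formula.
s = (a+b+c)/2 = (3.2+12.3+12.3)/2 = 13.9
A = √(s(s-a)(s-b)(s-c)) = √(13.9·10.7·1.6·1.6)
A = √380.749 = 19.51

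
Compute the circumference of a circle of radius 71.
Circumference = 2 * pi * r
Circumference = 2 * pi * 71
Circumference = 446.11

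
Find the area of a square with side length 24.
Area = s²
Area = 24²
Area = 576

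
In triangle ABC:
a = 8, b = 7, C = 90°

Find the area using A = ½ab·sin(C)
A = ½·8·7·sin(90°) = ½·56·1.000000 = 28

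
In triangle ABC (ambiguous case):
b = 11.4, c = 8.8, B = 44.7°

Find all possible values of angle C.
sin(C)/c = sin(B)/b  →  sin(C) = c·sin(B)/b = 8.8·sin(44.7°)/11.4 = 0.542971
C₁ = arcsin(0.542971) = 32.89°,  C₂ = 180° - C₁ = 147.11°
Check C₂: A = 180° - 44.7° - 147.11° = -11.81° ≤ 0, rejected
C = 32.89° (one solution)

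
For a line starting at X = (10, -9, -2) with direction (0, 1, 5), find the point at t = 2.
P(2) = (10 + 0(2), -9 + 1(2), -2 + 5(2)) = (10, -7, 8)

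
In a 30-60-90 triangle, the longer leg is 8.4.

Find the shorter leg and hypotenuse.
In a 30-60-90 triangle, sides are in ratio 1 : √3 : 2.
Long leg = short leg·√3  →  short leg = 8.4/√3 = 4.85
Hypotenuse = 2·(short leg) = 2·8.4/√3 = 9.699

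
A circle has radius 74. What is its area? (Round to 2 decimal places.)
Area = pi * r²
Area = pi * 74²
Area = pi * 5476
Area = 17203.36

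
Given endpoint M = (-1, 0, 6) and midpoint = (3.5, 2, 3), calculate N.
N = (2×3.5 - (-1), 2×2 - 0, 2×3 - 6) = (8, 4, 0)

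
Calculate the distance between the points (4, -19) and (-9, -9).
Using the distance formula: d = sqrt((x₂-x₁)² + (y₂-y₁)²)
dx = (-9) - 4 = -13
dy = (-9) - (-19) = 10
d = sqrt((-13)² + 10²) = sqrt(169 + 100) = sqrt(269) = 16.40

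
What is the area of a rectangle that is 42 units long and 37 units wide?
Area = length * width
Area = 42 * 37
Area = 1554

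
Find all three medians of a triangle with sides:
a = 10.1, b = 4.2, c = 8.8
Using m_x = ½√(2y² + 2z² - x²):
m_a = ½√(2·4.2² + 2·8.8² - 10.1²) = ½√88.15 = 4.694
m_b = ½√(2·10.1² + 2·8.8² - 4.2²) = ½√341.26 = 9.237
m_c = ½√(2·10.1² + 2·4.2² - 8.8²) = ½√161.86 = 6.361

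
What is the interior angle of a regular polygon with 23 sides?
Interior angle of a regular n-gon = (n-2)*180/n
Interior angle = (23-2)*180/23
Interior angle = 21*180/23
Interior angle = 3780/23
Interior angle = 164.35 degrees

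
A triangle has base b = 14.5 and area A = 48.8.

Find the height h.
A = ½bh  →  h = 2A/b
h = 2·48.8/14.5 = 6.731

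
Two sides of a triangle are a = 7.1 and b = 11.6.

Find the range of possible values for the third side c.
By the triangle inequality: |a - b| < c < a + b
|7.1 - 11.6| < c < 7.1 + 11.6
4.5 < c < 18.7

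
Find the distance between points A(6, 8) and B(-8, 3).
Using the distance formula: d = sqrt((x₂-x₁)² + (y₂-y₁)²)
dx = (-8) - 6 = -14
dy = 3 - 8 = -5
d = sqrt((-14)² + (-5)²) = sqrt(196 + 25) = sqrt(221) = 14.87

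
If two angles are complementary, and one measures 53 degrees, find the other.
Complementary angles sum to 90 degrees.
Other angle = 90 - 53
Other angle = 37 degrees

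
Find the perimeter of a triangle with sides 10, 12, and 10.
Perimeter = sum of all sides
Perimeter = 10 + 12 + 10
Perimeter = 32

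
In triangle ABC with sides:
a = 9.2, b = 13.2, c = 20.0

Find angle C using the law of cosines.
cos(C) = (a² + b² - c²)/(2ab)
cos(C) = (9.2² + 13.2² - 20.0²)/(2·9.2·13.2) = -141.12/242.88 = -0.581028
C = arccos(-0.581028) = 125.5°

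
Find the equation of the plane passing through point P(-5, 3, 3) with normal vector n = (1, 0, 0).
d = n·P = (1)(-5) + (0)(3) + (0)(3) = -5
Plane: x = -5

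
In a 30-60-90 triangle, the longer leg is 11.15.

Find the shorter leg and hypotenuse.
In a 30-60-90 triangle, sides are in ratio 1 : √3 : 2.
Long leg = short leg·√3  →  short leg = 11.15/√3 = 6.437
Hypotenuse = 2·(short leg) = 2·11.15/√3 = 12.87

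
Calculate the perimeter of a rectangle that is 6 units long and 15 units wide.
Perimeter = 2 * (length + width)
Perimeter = 2 * (6 + 15)
Perimeter = 2 * 21
Perimeter = 42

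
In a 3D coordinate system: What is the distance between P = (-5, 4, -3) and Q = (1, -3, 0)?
d = √[(6)² + (-7)² + (3)²] = √94 = 9.695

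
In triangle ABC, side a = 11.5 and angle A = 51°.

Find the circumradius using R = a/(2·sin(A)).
R = a/(2·sin(A)) = 11.5/(2·sin(51°))
R = 11.5/(2·0.777146) = 11.5/1.554292 = 7.399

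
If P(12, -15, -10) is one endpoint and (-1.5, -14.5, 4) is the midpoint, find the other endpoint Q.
Q = (2×(-1.5) - 12, 2×(-14.5) - (-15), 2×4 - (-10)) = (-15, -14, 18)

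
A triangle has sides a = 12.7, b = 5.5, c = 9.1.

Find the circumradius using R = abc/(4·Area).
s = (a+b+c)/2 = 13.65
Area = √(s(s-a)(s-b)(s-c)) = √(13.65·0.95·8.15·4.55) = 21.9287
R = abc/(4·Area) = (12.7·5.5·9.1)/(4·21.9287) = 635.635/87.7148 = 7.247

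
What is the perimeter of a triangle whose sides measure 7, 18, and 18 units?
Perimeter = sum of all sides
Perimeter = 7 + 18 + 18
Perimeter = 43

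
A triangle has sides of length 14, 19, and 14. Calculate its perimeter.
Perimeter = sum of all sides
Perimeter = 14 + 19 + 14
Perimeter = 47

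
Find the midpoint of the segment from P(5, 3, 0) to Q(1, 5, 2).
Midpoint = ((5+1)/2, (3+5)/2, (0+2)/2) = (3, 4, 1)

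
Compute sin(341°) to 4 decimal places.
sin(341 degrees) = -0.3256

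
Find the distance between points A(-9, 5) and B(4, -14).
Using the distance formula: d = sqrt((x₂-x₁)² + (y₂-y₁)²)
dx = 4 - (-9) = 13
dy = (-14) - 5 = -19
d = sqrt(13² + (-19)²) = sqrt(169 + 361) = sqrt(530) = 23.02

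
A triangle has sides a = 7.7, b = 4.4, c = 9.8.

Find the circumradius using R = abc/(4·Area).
s = (a+b+c)/2 = 10.95
Area = √(s(s-a)(s-b)(s-c)) = √(10.95·3.25·6.55·1.15) = 16.3726
R = abc/(4·Area) = (7.7·4.4·9.8)/(4·16.3726) = 332.024/65.4904 = 5.07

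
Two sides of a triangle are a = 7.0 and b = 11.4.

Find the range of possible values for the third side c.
By the triangle inequality: |a - b| < c < a + b
|7.0 - 11.4| < c < 7.0 + 11.4
4.4 < c < 18.4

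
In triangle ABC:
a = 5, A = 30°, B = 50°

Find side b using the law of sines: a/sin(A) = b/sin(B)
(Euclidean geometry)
b = a·sin(B)/sin(A) = 5·sin(50°)/sin(30°)
b = 5·0.766044/0.500000 = 7.66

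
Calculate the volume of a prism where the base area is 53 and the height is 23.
Volume = base area * height
Volume = 53 * 23
Volume = 1219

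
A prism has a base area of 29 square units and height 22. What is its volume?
Volume = base area * height
Volume = 29 * 22
Volume = 638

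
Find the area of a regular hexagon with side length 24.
For a regular 6-gon with side length s = 24:
Apothem a = s / (2*tan(pi/6)) = 24 / (2*tan(pi/6)) ≈ 20.7846
Perimeter P = 6 * 24 = 144
Area = (1/2) * P * a = (1/2) * 144 * 20.7846 = 1496.49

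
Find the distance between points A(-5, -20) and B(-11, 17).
Using the distance formula: d = sqrt((x₂-x₁)² + (y₂-y₁)²)
dx = (-11) - (-5) = -6
dy = 17 - (-20) = 37
d = sqrt((-6)² + 37²) = sqrt(36 + 1369) = sqrt(1405) = 37.48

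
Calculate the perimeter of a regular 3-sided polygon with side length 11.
Perimeter = number of sides * side length
Perimeter = 3 * 11
Perimeter = 33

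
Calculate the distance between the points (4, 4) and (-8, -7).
Using the distance formula: d = sqrt((x₂-x₁)² + (y₂-y₁)²)
dx = (-8) - 4 = -12
dy = (-7) - 4 = -11
d = sqrt((-12)² + (-11)²) = sqrt(144 + 121) = sqrt(265) = 16.28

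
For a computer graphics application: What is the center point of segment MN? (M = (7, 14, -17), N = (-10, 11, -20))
Midpoint = ((7-10)/2, (14+11)/2, (-17-20)/2) = (-1.5, 12.5, -18.5)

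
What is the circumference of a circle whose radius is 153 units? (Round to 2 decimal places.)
Circumference = 2 * pi * r
Circumference = 2 * pi * 153
Circumference = 961.33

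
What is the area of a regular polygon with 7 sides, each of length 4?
For a regular 7-gon with side length s = 4:
Apothem a = s / (2*tan(pi/7)) = 4 / (2*tan(pi/7)) ≈ 4.153
Perimeter P = 7 * 4 = 28
Area = (1/2) * P * a = (1/2) * 28 * 4.153 = 58.14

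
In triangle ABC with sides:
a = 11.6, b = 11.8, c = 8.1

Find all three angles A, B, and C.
By the law of cosines:
cos(A) = (b² + c² - a²)/(2bc) = 0.367702  →  A = 68.43°
cos(B) = (a² + c² - b²)/(2ac) = 0.324234  →  B = 71.08°
cos(C) = (a² + b² - c²)/(2ab) = 0.760484  →  C = 40.49°
Check: A + B + C = 180.0° ✓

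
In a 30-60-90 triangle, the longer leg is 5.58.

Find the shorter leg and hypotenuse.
In a 30-60-90 triangle, sides are in ratio 1 : √3 : 2.
Long leg = short leg·√3  →  short leg = 5.58/√3 = 3.222
Hypotenuse = 2·(short leg) = 2·5.58/√3 = 6.443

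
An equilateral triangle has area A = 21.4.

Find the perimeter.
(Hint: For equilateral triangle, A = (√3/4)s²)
A = (√3/4)s²  →  s² = 4A/√3 = 4·21.4/√3 = 49.4212
s = 7.03002
Perimeter = 3s = 21.09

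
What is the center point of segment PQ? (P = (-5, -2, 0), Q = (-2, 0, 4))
Midpoint = ((-5-2)/2, (-2+0)/2, (0+4)/2) = (-3.5, -1, 2)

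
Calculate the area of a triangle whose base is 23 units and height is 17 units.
Area = (1/2) * base * height
Area = (1/2) * 23 * 17
Area = 195.50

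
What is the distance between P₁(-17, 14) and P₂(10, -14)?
Using the distance formula: d = sqrt((x₂-x₁)² + (y₂-y₁)²)
dx = 10 - (-17) = 27
dy = (-14) - 14 = -28
d = sqrt(27² + (-28)²) = sqrt(729 + 784) = sqrt(1513) = 38.90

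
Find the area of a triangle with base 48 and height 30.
Area = (1/2) * base * height
Area = (1/2) * 48 * 30
Area = 720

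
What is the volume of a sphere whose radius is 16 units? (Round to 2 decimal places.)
Volume = (4/3) * pi * r³
Volume = (4/3) * pi * 16³
Volume = (4/3) * pi * 4096
Volume = 17157.28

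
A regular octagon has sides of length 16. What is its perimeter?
Perimeter = number of sides * side length
Perimeter = 8 * 16
Perimeter = 128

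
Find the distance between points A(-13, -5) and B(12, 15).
Using the distance formula: d = sqrt((x₂-x₁)² + (y₂-y₁)²)
dx = 12 - (-13) = 25
dy = 15 - (-5) = 20
d = sqrt(25² + 20²) = sqrt(625 + 400) = sqrt(1025) = 32.02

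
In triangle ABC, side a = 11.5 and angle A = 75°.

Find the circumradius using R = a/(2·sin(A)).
R = a/(2·sin(A)) = 11.5/(2·sin(75°))
R = 11.5/(2·0.965926) = 11.5/1.931852 = 5.953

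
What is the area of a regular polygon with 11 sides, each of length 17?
For a regular 11-gon with side length s = 17:
Apothem a = s / (2*tan(pi/11)) = 17 / (2*tan(pi/11)) ≈ 28.9483
Perimeter P = 11 * 17 = 187
Area = (1/2) * P * a = (1/2) * 187 * 28.9483 = 2706.67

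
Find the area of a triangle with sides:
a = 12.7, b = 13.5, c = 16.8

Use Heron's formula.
s = (a+b+c)/2 = (12.7+13.5+16.8)/2 = 21.5
A = √(s(s-a)(s-b)(s-c)) = √(21.5·8.8·8·4.7)
A = √7113.92 = 84.34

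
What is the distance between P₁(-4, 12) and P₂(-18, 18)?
Using the distance formula: d = sqrt((x₂-x₁)² + (y₂-y₁)²)
dx = (-18) - (-4) = -14
dy = 18 - 12 = 6
d = sqrt((-14)² + 6²) = sqrt(196 + 36) = sqrt(232) = 15.23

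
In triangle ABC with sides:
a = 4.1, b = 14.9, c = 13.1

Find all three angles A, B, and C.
By the law of cosines:
cos(A) = (b² + c² - a²)/(2bc) = 0.965239  →  A = 15.15°
cos(B) = (a² + c² - b²)/(2ac) = -0.312698  →  B = 108.2°
cos(C) = (a² + b² - c²)/(2ab) = 0.550090  →  C = 56.63°
Check: A + B + C = 180.0° ✓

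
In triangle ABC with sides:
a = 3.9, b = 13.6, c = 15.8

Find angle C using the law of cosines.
cos(C) = (a² + b² - c²)/(2ab)
cos(C) = (3.9² + 13.6² - 15.8²)/(2·3.9·13.6) = -49.47/106.08 = -0.466346
C = arccos(-0.466346) = 117.8°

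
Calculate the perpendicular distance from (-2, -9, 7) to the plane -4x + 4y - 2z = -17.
d = |(-4)(-2) + 4(-9) + (-2)(7) - (-17)| / √((-4)² + 4² + (-2)²) = 25/√36 = 4.167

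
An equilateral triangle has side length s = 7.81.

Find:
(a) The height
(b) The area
(a) Height h = s·√3/2 = 7.81·√3/2 = 6.764
(b) Area = (√3/4)·s² = (√3/4)·7.81² = (√3/4)·60.9961 = 26.41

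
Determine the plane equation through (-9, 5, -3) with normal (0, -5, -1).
d = n·P = (0)(-9) + (-5)(5) + (-1)(-3) = -22
Plane: -5y - z = -22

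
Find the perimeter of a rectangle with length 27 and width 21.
Perimeter = 2 * (length + width)
Perimeter = 2 * (27 + 21)
Perimeter = 2 * 48
Perimeter = 96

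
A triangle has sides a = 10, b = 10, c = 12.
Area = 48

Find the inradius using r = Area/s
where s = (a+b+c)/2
s = (10+10+12)/2 = 16
r = Area/s = 48/16 = 3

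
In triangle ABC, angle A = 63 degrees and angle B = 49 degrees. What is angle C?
Sum of angles in a triangle = 180 degrees
Third angle = 180 - 63 - 49
Third angle = 68 degrees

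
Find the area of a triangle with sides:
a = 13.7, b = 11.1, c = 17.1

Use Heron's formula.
s = (a+b+c)/2 = (13.7+11.1+17.1)/2 = 20.95
A = √(s(s-a)(s-b)(s-c)) = √(20.95·7.25·9.85·3.85)
A = √5759.95 = 75.89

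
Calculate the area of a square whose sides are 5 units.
Area = s²
Area = 5²
Area = 25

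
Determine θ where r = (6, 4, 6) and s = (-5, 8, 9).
r·s = 56, |r|² = 88, |s|² = 170
cos θ = 56/√14960 ≈ 0.4578
θ ≈ 62.75°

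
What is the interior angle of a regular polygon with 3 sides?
Interior angle of a regular n-gon = (n-2)*180/n
Interior angle = (3-2)*180/3
Interior angle = 1*180/3
Interior angle = 180/3
Interior angle = 60 degrees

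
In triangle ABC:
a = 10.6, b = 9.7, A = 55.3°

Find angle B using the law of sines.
sin(B)/b = sin(A)/a
sin(B) = b·sin(A)/a = 9.7·sin(55.3°)/10.6 = 0.752339
B = arcsin(0.752339) = 48.79°  (b ≤ a, so B ≤ A and the acute solution is unique)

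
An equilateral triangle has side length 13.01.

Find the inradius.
For an equilateral triangle, r = s/(2√3) where s is the side.
r = 13.01/(2√3) = 13.01/3.464102 = 3.756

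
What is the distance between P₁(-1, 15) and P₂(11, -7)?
Using the distance formula: d = sqrt((x₂-x₁)² + (y₂-y₁)²)
dx = 11 - (-1) = 12
dy = (-7) - 15 = -22
d = sqrt(12² + (-22)²) = sqrt(144 + 484) = sqrt(628) = 25.06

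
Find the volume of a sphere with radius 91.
Volume = (4/3) * pi * r³
Volume = (4/3) * pi * 91³
Volume = (4/3) * pi * 753571
Volume = 3156550.82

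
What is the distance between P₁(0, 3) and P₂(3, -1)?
Using the distance formula: d = sqrt((x₂-x₁)² + (y₂-y₁)²)
dx = 3 - 0 = 3
dy = (-1) - 3 = -4
d = sqrt(3² + (-4)²) = sqrt(9 + 16) = sqrt(25) = 5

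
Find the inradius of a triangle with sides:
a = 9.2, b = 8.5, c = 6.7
s = (a+b+c)/2 = (9.2+8.5+6.7)/2 = 12.2
Area = √(s(s-a)(s-b)(s-c)) = √(12.2·3·3.7·5.5) = 27.2912
r = Area/s = 27.2912/12.2 = 2.237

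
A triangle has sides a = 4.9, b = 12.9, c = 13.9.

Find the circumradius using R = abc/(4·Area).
s = (a+b+c)/2 = 15.85
Area = √(s(s-a)(s-b)(s-c)) = √(15.85·10.95·2.95·1.95) = 31.5973
R = abc/(4·Area) = (4.9·12.9·13.9)/(4·31.5973) = 878.619/126.3892 = 6.952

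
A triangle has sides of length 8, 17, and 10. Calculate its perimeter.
Perimeter = sum of all sides
Perimeter = 8 + 17 + 10
Perimeter = 35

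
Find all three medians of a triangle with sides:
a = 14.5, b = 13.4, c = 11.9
Using m_x = ½√(2y² + 2z² - x²):
m_a = ½√(2·13.4² + 2·11.9² - 14.5²) = ½√432.09 = 10.39
m_b = ½√(2·14.5² + 2·11.9² - 13.4²) = ½√524.16 = 11.45
m_c = ½√(2·14.5² + 2·13.4² - 11.9²) = ½√638.01 = 12.63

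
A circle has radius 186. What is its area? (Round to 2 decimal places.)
Area = pi * r²
Area = pi * 186²
Area = pi * 34596
Area = 108686.54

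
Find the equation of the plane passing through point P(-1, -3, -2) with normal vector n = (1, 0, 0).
d = n·P = (1)(-1) + (0)(-3) + (0)(-2) = -1
Plane: x = -1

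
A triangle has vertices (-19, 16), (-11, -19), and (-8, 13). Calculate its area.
Using the coordinate formula: Area = (1/2)|x₁(y₂-y₃) + x₂(y₃-y₁) + x₃(y₁-y₂)|
Area = (1/2)|(-19)((-19)-13) + (-11)(13-16) + (-8)(16-(-19))|
Area = (1/2)|(-19)*(-32) + (-11)*(-3) + (-8)*35|
Area = (1/2)|608 + 33 + (-280)|
Area = (1/2)*361 = 180.50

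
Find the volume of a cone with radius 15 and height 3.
Volume = (1/3) * pi * r² * h
Volume = (1/3) * pi * 15² * 3
Volume = (1/3) * pi * 225 * 3
Volume = (1/3) * pi * 675
Volume = 706.86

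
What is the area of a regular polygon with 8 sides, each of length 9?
For a regular 8-gon with side length s = 9:
Apothem a = s / (2*tan(pi/8)) = 9 / (2*tan(pi/8)) ≈ 10.864
Perimeter P = 8 * 9 = 72
Area = (1/2) * P * a = (1/2) * 72 * 10.864 = 391.10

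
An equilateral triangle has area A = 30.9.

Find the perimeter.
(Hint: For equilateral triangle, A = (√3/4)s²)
A = (√3/4)s²  →  s² = 4A/√3 = 4·30.9/√3 = 71.3605
s = 8.44751
Perimeter = 3s = 25.34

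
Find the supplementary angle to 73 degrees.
Supplementary angles sum to 180 degrees.
Other angle = 180 - 73
Other angle = 107 degrees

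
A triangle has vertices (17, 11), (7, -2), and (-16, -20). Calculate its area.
Using the coordinate formula: Area = (1/2)|x₁(y₂-y₃) + x₂(y₃-y₁) + x₃(y₁-y₂)|
Area = (1/2)|17((-2)-(-20)) + 7((-20)-11) + (-16)(11-(-2))|
Area = (1/2)|17*18 + 7*(-31) + (-16)*13|
Area = (1/2)|306 + (-217) + (-208)|
Area = (1/2)*119 = 59.50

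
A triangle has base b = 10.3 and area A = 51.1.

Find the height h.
A = ½bh  →  h = 2A/b
h = 2·51.1/10.3 = 9.922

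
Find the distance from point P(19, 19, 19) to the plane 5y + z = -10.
d = |0(19) + 5(19) + 1(19) - (-10)| / √(0² + 5² + 1²) = 124/√26 = 24.32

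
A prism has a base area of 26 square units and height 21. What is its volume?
Volume = base area * height
Volume = 26 * 21
Volume = 546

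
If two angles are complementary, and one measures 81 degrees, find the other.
Complementary angles sum to 90 degrees.
Other angle = 90 - 81
Other angle = 9 degrees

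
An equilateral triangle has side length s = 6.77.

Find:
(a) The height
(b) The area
(a) Height h = s·√3/2 = 6.77·√3/2 = 5.863
(b) Area = (√3/4)·s² = (√3/4)·6.77² = (√3/4)·45.8329 = 19.85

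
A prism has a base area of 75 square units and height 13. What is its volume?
Volume = base area * height
Volume = 75 * 13
Volume = 975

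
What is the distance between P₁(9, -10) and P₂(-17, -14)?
Using the distance formula: d = sqrt((x₂-x₁)² + (y₂-y₁)²)
dx = (-17) - 9 = -26
dy = (-14) - (-10) = -4
d = sqrt((-26)² + (-4)²) = sqrt(676 + 16) = sqrt(692) = 26.31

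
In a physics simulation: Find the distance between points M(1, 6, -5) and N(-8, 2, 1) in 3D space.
d = √[(-9)² + (-4)² + (6)²] = √133 = 11.53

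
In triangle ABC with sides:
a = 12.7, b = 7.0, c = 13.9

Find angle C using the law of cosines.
cos(C) = (a² + b² - c²)/(2ab)
cos(C) = (12.7² + 7.0² - 13.9²)/(2·12.7·7.0) = 17.08/177.8 = 0.096063
C = arccos(0.096063) = 84.49°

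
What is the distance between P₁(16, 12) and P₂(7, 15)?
Using the distance formula: d = sqrt((x₂-x₁)² + (y₂-y₁)²)
dx = 7 - 16 = -9
dy = 15 - 12 = 3
d = sqrt((-9)² + 3²) = sqrt(81 + 9) = sqrt(90) = 9.49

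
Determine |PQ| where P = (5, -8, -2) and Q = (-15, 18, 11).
d = √[(-20)² + (26)² + (13)²] = √1245 = 35.28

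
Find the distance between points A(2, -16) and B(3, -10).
Using the distance formula: d = sqrt((x₂-x₁)² + (y₂-y₁)²)
dx = 3 - 2 = 1
dy = (-10) - (-16) = 6
d = sqrt(1² + 6²) = sqrt(1 + 36) = sqrt(37) = 6.08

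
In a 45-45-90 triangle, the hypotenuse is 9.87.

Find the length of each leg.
In a 45-45-90 triangle, hypotenuse = leg·√2  →  leg = hypotenuse/√2
leg = 9.87/√2 = 6.979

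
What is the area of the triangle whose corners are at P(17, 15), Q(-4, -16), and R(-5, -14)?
Using the coordinate formula: Area = (1/2)|x₁(y₂-y₃) + x₂(y₃-y₁) + x₃(y₁-y₂)|
Area = (1/2)|17((-16)-(-14)) + (-4)((-14)-15) + (-5)(15-(-16))|
Area = (1/2)|17*(-2) + (-4)*(-29) + (-5)*31|
Area = (1/2)|(-34) + 116 + (-155)|
Area = (1/2)*73 = 36.50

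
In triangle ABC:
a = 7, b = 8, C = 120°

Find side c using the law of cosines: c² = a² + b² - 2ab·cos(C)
c² = 7² + 8² - 2·7·8·cos(120°)
c² = 49 + 64 - 112·-0.5000 = 169
c = √169 = 13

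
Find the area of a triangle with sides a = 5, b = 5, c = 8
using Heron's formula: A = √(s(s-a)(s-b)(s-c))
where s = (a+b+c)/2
s = (5+5+8)/2 = 9
A = √(9·4·4·1) = √144 = 12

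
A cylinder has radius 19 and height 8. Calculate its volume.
Volume = pi * r² * h
Volume = pi * 19² * 8
Volume = pi * 361 * 8
Volume = pi * 2888
Volume = 9072.92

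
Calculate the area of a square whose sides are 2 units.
Area = s²
Area = 2²
Area = 4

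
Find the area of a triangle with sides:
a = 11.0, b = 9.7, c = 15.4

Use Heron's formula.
s = (a+b+c)/2 = (11.0+9.7+15.4)/2 = 18.05
A = √(s(s-a)(s-b)(s-c)) = √(18.05·7.05·8.35·2.65)
A = √2815.78 = 53.06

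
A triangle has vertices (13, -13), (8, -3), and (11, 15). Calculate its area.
Using the coordinate formula: Area = (1/2)|x₁(y₂-y₃) + x₂(y₃-y₁) + x₃(y₁-y₂)|
Area = (1/2)|13((-3)-15) + 8(15-(-13)) + 11((-13)-(-3))|
Area = (1/2)|13*(-18) + 8*28 + 11*(-10)|
Area = (1/2)|(-234) + 224 + (-110)|
Area = (1/2)*120 = 60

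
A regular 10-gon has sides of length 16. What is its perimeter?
Perimeter = number of sides * side length
Perimeter = 10 * 16
Perimeter = 160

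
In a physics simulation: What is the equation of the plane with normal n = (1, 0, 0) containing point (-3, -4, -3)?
d = n·P = (1)(-3) + (0)(-4) + (0)(-3) = -3
Plane: x = -3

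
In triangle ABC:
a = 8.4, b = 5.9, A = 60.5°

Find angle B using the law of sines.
sin(B)/b = sin(A)/a
sin(B) = b·sin(A)/a = 5.9·sin(60.5°)/8.4 = 0.611321
B = arcsin(0.611321) = 37.69°  (b ≤ a, so B ≤ A and the acute solution is unique)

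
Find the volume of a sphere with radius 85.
Volume = (4/3) * pi * r³
Volume = (4/3) * pi * 85³
Volume = (4/3) * pi * 614125
Volume = 2572440.78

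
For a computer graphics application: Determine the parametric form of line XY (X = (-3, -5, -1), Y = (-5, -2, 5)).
Direction vector d = Y - X = (-2, 3, 6)
x = -3 - 2t, y = -5 + 3t, z = -1 + 6t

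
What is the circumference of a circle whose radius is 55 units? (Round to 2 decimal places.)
Circumference = 2 * pi * r
Circumference = 2 * pi * 55
Circumference = 345.58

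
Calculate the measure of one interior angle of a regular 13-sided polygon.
Interior angle of a regular n-gon = (n-2)*180/n
Interior angle = (13-2)*180/13
Interior angle = 11*180/13
Interior angle = 1980/13
Interior angle = 152.31 degrees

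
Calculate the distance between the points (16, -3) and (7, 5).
Using the distance formula: d = sqrt((x₂-x₁)² + (y₂-y₁)²)
dx = 7 - 16 = -9
dy = 5 - (-3) = 8
d = sqrt((-9)² + 8²) = sqrt(81 + 64) = sqrt(145) = 12.04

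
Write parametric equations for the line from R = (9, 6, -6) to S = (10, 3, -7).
Direction vector d = S - R = (1, -3, -1)
x = 9 + t, y = 6 - 3t, z = -6 - t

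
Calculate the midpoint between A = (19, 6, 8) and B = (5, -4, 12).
Midpoint = ((19+5)/2, (6-4)/2, (8+12)/2) = (12, 1, 10)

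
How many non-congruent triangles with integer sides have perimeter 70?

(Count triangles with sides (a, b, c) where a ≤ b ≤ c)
With a ≤ b ≤ c and a + b + c = 70, the triangle inequality a + b > c gives c < 70/2, so c ≤ 34.
Iterate a from 1 to ⌊p/3⌋ = 23; for each a, b ranges from a to ⌊(p−a)/2⌋ with c = p − a − b, keeping only c ≥ b.
Triples: (2, 34, 34), (3, 33, 34), (4, 32, 34), …
Count = 102 triangles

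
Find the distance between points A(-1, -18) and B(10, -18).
Using the distance formula: d = sqrt((x₂-x₁)² + (y₂-y₁)²)
dx = 10 - (-1) = 11
dy = (-18) - (-18) = 0
d = sqrt(11² + 0²) = sqrt(121 + 0) = sqrt(121) = 11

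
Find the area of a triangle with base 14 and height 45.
Area = (1/2) * base * height
Area = (1/2) * 14 * 45
Area = 315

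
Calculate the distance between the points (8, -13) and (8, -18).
Using the distance formula: d = sqrt((x₂-x₁)² + (y₂-y₁)²)
dx = 8 - 8 = 0
dy = (-18) - (-13) = -5
d = sqrt(0² + (-5)²) = sqrt(0 + 25) = sqrt(25) = 5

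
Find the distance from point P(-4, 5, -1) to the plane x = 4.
d = |1(-4) + 0(5) + 0(-1) - (4)| / √(1² + 0² + 0²) = 8/√1 = 8.0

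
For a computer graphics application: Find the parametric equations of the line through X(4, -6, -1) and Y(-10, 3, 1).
Direction vector d = Y - X = (-14, 9, 2)
x = 4 - 14t, y = -6 + 9t, z = -1 + 2t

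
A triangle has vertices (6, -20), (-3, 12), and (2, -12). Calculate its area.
Using the coordinate formula: Area = (1/2)|x₁(y₂-y₃) + x₂(y₃-y₁) + x₃(y₁-y₂)|
Area = (1/2)|6(12-(-12)) + (-3)((-12)-(-20)) + 2((-20)-12)|
Area = (1/2)|6*24 + (-3)*8 + 2*(-32)|
Area = (1/2)|144 + (-24) + (-64)|
Area = (1/2)*56 = 28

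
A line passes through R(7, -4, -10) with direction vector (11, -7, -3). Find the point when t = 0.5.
P(0.5) = (7 + 11(0.5), -4 + (-7)(0.5), -10 + (-3)(0.5)) = (12.5, -7.5, -11.5)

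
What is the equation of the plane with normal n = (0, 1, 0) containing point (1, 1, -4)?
d = n·P = (0)(1) + (1)(1) + (0)(-4) = 1
Plane: y = 1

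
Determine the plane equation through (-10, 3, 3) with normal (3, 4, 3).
d = n·P = (3)(-10) + (4)(3) + (3)(3) = -9
Plane: 3x + 4y + 3z = -9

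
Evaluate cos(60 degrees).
cos(60 degrees) = 1/2
Decimal approximation: 0.5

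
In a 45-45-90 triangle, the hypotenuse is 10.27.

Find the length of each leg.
In a 45-45-90 triangle, hypotenuse = leg·√2  →  leg = hypotenuse/√2
leg = 10.27/√2 = 7.262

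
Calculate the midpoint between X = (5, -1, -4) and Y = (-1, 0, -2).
Midpoint = ((5-1)/2, (-1+0)/2, (-4-2)/2) = (2, -0.5, -3)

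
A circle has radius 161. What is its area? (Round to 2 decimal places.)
Area = pi * r²
Area = pi * 161²
Area = pi * 25921
Area = 81433.22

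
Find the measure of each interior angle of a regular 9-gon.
Interior angle of a regular n-gon = (n-2)*180/n
Interior angle = (9-2)*180/9
Interior angle = 7*180/9
Interior angle = 1260/9
Interior angle = 140 degrees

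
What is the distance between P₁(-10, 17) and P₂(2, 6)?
Using the distance formula: d = sqrt((x₂-x₁)² + (y₂-y₁)²)
dx = 2 - (-10) = 12
dy = 6 - 17 = -11
d = sqrt(12² + (-11)²) = sqrt(144 + 121) = sqrt(265) = 16.28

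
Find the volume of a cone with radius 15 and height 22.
Volume = (1/3) * pi * r² * h
Volume = (1/3) * pi * 15² * 22
Volume = (1/3) * pi * 225 * 22
Volume = (1/3) * pi * 4950
Volume = 5183.63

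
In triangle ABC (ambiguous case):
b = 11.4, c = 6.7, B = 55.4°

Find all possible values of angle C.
sin(C)/c = sin(B)/b  →  sin(C) = c·sin(B)/b = 6.7·sin(55.4°)/11.4 = 0.483773
C₁ = arcsin(0.483773) = 28.93°,  C₂ = 180° - C₁ = 151.07°
Check C₂: A = 180° - 55.4° - 151.07° = -26.47° ≤ 0, rejected
C = 28.93° (one solution)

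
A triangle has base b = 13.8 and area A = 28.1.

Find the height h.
A = ½bh  →  h = 2A/b
h = 2·28.1/13.8 = 4.072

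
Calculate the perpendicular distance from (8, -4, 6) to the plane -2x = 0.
d = |(-2)(8) + 0(-4) + 0(6) - (0)| / √((-2)² + 0² + 0²) = 16/√4 = 8.0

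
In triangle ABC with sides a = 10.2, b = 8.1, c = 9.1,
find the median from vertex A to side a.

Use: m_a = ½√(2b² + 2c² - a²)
m_a = ½√(2·8.1² + 2·9.1² - 10.2²)
m_a = ½√(131.22 + 165.62 - 104.04) = ½√192.8 = 6.943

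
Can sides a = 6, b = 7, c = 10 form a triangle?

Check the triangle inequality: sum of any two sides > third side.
Yes, triangle inequality satisfied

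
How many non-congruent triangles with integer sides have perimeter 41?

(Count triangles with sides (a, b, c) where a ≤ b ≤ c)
With a ≤ b ≤ c and a + b + c = 41, the triangle inequality a + b > c gives c < 41/2, so c ≤ 20.
Iterate a from 1 to ⌊p/3⌋ = 13; for each a, b ranges from a to ⌊(p−a)/2⌋ with c = p − a − b, keeping only c ≥ b.
Triples: (1, 20, 20), (2, 19, 20), (3, 18, 20), …
Count = 40 triangles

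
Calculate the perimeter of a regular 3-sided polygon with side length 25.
Perimeter = number of sides * side length
Perimeter = 3 * 25
Perimeter = 75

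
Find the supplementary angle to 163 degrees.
Supplementary angles sum to 180 degrees.
Other angle = 180 - 163
Other angle = 17 degrees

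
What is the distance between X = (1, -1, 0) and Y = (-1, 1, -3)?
d = √[(-2)² + (2)² + (-3)²] = √17 = 4.123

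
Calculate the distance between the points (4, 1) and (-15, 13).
Using the distance formula: d = sqrt((x₂-x₁)² + (y₂-y₁)²)
dx = (-15) - 4 = -19
dy = 13 - 1 = 12
d = sqrt((-19)² + 12²) = sqrt(361 + 144) = sqrt(505) = 22.47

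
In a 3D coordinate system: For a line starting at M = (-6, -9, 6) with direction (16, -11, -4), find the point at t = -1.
P(-1) = (-6 + 16(-1), -9 + (-11)(-1), 6 + (-4)(-1)) = (-22, 2, 10)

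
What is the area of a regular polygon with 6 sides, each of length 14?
For a regular 6-gon with side length s = 14:
Apothem a = s / (2*tan(pi/6)) = 14 / (2*tan(pi/6)) ≈ 12.1244
Perimeter P = 6 * 14 = 84
Area = (1/2) * P * a = (1/2) * 84 * 12.1244 = 509.22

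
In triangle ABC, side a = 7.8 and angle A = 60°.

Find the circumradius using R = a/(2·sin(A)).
R = a/(2·sin(A)) = 7.8/(2·sin(60°))
R = 7.8/(2·0.866025) = 7.8/1.732051 = 4.503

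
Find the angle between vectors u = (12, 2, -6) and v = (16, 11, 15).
u·v = 124, |u|² = 184, |v|² = 602
cos θ = 124/√110768 ≈ 0.3726
θ ≈ 68.13°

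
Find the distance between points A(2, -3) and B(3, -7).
Using the distance formula: d = sqrt((x₂-x₁)² + (y₂-y₁)²)
dx = 3 - 2 = 1
dy = (-7) - (-3) = -4
d = sqrt(1² + (-4)²) = sqrt(1 + 16) = sqrt(17) = 4.12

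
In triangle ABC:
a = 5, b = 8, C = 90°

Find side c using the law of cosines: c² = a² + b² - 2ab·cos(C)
c² = 5² + 8² - 2·5·8·cos(90°)
c² = 25 + 64 - 80·0.0000 = 89
c = √89 = 9.434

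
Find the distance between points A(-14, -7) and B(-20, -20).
Using the distance formula: d = sqrt((x₂-x₁)² + (y₂-y₁)²)
dx = (-20) - (-14) = -6
dy = (-20) - (-7) = -13
d = sqrt((-6)² + (-13)²) = sqrt(36 + 169) = sqrt(205) = 14.32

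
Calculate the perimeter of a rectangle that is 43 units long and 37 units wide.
Perimeter = 2 * (length + width)
Perimeter = 2 * (43 + 37)
Perimeter = 2 * 80
Perimeter = 160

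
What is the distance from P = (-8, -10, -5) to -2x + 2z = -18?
d = |(-2)(-8) + 0(-10) + 2(-5) - (-18)| / √((-2)² + 0² + 2²) = 24/√8 = 8.485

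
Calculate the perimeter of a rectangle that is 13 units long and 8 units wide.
Perimeter = 2 * (length + width)
Perimeter = 2 * (13 + 8)
Perimeter = 2 * 21
Perimeter = 42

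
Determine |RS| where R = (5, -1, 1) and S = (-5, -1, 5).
d = √[(-10)² + (0)² + (4)²] = √116 = 10.77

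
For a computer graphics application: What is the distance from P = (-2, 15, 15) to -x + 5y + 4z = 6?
d = |(-1)(-2) + 5(15) + 4(15) - (6)| / √((-1)² + 5² + 4²) = 131/√42 = 20.21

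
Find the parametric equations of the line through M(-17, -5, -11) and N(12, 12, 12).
Direction vector d = N - M = (29, 17, 23)
x = -17 + 29t, y = -5 + 17t, z = -11 + 23t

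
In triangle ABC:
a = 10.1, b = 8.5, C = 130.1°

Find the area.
Using A = ½ab·sin(C):
A = ½·10.1·8.5·sin(130.1°) = ½·85.85·0.764921 = 32.83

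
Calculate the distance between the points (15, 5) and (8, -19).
Using the distance formula: d = sqrt((x₂-x₁)² + (y₂-y₁)²)
dx = 8 - 15 = -7
dy = (-19) - 5 = -24
d = sqrt((-7)² + (-24)²) = sqrt(49 + 576) = sqrt(625) = 25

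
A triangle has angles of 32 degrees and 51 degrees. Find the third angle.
Sum of angles in a triangle = 180 degrees
Third angle = 180 - 32 - 51
Third angle = 97 degrees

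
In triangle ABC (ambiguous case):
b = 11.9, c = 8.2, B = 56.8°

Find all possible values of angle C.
sin(C)/c = sin(B)/b  →  sin(C) = c·sin(B)/b = 8.2·sin(56.8°)/11.9 = 0.576594
C₁ = arcsin(0.576594) = 35.21°,  C₂ = 180° - C₁ = 144.79°
Check C₂: A = 180° - 56.8° - 144.79° = -21.59° ≤ 0, rejected
C = 35.21° (one solution)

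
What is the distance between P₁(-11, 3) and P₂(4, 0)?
Using the distance formula: d = sqrt((x₂-x₁)² + (y₂-y₁)²)
dx = 4 - (-11) = 15
dy = 0 - 3 = -3
d = sqrt(15² + (-3)²) = sqrt(225 + 9) = sqrt(234) = 15.30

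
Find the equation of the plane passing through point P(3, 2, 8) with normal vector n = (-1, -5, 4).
d = n·P = (-1)(3) + (-5)(2) + (4)(8) = 19
Plane: -x - 5y + 4z = 19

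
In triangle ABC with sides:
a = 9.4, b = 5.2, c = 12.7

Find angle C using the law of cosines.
cos(C) = (a² + b² - c²)/(2ab)
cos(C) = (9.4² + 5.2² - 12.7²)/(2·9.4·5.2) = -45.89/97.76 = -0.469415
C = arccos(-0.469415) = 118°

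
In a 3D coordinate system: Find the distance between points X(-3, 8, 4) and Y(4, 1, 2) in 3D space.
d = √[(7)² + (-7)² + (-2)²] = √102 = 10.1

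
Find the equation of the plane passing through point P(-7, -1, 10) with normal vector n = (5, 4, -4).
d = n·P = (5)(-7) + (4)(-1) + (-4)(10) = -79
Plane: 5x + 4y - 4z = -79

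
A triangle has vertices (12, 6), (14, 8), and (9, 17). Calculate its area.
Using the coordinate formula: Area = (1/2)|x₁(y₂-y₃) + x₂(y₃-y₁) + x₃(y₁-y₂)|
Area = (1/2)|12(8-17) + 14(17-6) + 9(6-8)|
Area = (1/2)|12*(-9) + 14*11 + 9*(-2)|
Area = (1/2)|(-108) + 154 + (-18)|
Area = (1/2)*28 = 14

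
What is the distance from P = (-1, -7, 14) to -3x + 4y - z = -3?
d = |(-3)(-1) + 4(-7) + (-1)(14) - (-3)| / √((-3)² + 4² + (-1)²) = 36/√26 = 7.06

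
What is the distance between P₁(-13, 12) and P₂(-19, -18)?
Using the distance formula: d = sqrt((x₂-x₁)² + (y₂-y₁)²)
dx = (-19) - (-13) = -6
dy = (-18) - 12 = -30
d = sqrt((-6)² + (-30)²) = sqrt(36 + 900) = sqrt(936) = 30.59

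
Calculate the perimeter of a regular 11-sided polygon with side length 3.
Perimeter = number of sides * side length
Perimeter = 11 * 3
Perimeter = 33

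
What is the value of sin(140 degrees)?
sin(140 degrees) = 0.6428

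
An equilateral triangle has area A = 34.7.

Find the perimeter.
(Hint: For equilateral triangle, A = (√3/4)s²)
A = (√3/4)s²  →  s² = 4A/√3 = 4·34.7/√3 = 80.1362
s = 8.95188
Perimeter = 3s = 26.86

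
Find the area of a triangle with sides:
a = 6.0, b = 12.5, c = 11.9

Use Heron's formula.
s = (a+b+c)/2 = (6.0+12.5+11.9)/2 = 15.2
A = √(s(s-a)(s-b)(s-c)) = √(15.2·9.2·2.7·3.3)
A = √1245.97 = 35.3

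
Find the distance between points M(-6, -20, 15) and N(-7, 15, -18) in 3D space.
d = √[(-1)² + (35)² + (-33)²] = √2315 = 48.11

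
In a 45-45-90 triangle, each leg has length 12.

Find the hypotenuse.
Hypotenuse = 12√2 = 16.97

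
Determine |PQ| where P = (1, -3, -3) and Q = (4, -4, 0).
d = √[(3)² + (-1)² + (3)²] = √19 = 4.359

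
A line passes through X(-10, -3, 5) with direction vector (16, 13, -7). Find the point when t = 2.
P(2) = (-10 + 16(2), -3 + 13(2), 5 + (-7)(2)) = (22, 23, -9)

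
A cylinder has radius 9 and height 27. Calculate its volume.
Volume = pi * r² * h
Volume = pi * 9² * 27
Volume = pi * 81 * 27
Volume = pi * 2187
Volume = 6870.66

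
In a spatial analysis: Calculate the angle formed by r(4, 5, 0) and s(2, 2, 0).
r·s = 18, |r|² = 41, |s|² = 8
cos θ = 18/√328 ≈ 0.9939
θ ≈ 6.34°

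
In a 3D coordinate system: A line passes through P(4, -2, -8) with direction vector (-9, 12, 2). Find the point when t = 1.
P(1) = (4 + (-9)(1), -2 + 12(1), -8 + 2(1)) = (-5, 10, -6)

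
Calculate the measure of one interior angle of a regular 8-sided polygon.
Interior angle of a regular n-gon = (n-2)*180/n
Interior angle = (8-2)*180/8
Interior angle = 6*180/8
Interior angle = 1080/8
Interior angle = 135 degrees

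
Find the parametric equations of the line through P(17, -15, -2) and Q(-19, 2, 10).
Direction vector d = Q - P = (-36, 17, 12)
x = 17 - 36t, y = -15 + 17t, z = -2 + 12t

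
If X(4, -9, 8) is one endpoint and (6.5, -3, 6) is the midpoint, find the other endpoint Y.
Y = (2×6.5 - 4, 2×(-3) - (-9), 2×6 - 8) = (9, 3, 4)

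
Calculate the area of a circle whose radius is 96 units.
Area = pi * r²
Area = pi * 96²
Area = pi * 9216
Area = 28952.92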